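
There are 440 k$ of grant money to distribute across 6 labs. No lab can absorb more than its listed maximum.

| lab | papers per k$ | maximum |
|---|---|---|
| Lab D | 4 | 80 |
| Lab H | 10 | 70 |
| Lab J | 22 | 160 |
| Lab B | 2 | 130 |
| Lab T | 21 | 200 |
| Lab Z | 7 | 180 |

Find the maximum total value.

8490

Highest papers per k$ first: Lab J 22 > Lab T 21 > Lab H 10 > Lab Z 7 > Lab D 4 > Lab B 2.
Lab J takes 160 to reach its cap of 160 → 280 left.
Lab T takes 200 to reach its cap of 200 → 80 left.
Lab H: +70 to 70 (cap) → 10 left.
Only 10 left; Lab Z takes them to reach 10.
Total = 10×70 + 22×160 + 21×200 + 7×10 = 8490.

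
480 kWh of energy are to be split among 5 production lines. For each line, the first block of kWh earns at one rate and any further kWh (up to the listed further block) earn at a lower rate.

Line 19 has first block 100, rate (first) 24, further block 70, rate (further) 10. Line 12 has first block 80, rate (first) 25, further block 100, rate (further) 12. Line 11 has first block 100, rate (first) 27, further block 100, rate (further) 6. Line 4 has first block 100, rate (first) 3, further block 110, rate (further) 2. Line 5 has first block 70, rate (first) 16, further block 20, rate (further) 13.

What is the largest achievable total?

Rank every tier by rate: Line 11/first 27 > Line 12/first 25 > Line 19/first 24 > Line 5/first 16 > Line 5/second 13 > Line 12/second 12 > Line 19/second 10 > Line 11/second 6 > Line 4/first 3 > Line 4/second 2.
Line 11/first (27): +100 ; 380 left.
Fill Line 12 first block (80 at 25) ; 300 left.
Fill Line 19 first block (100 at 24) ; 200 left.
Line 5/first (16): +70 ; 130 left.
Fill Line 5 second block (20 at 13) ; 110 left.
Line 12 second at 12: fill all 100 ; 10 left.
Line 19 second at 10: only 10 left, fill 10.
Total = 27×100 + 25×80 + 24×100 + 16×70 + 13×20 + 12×100 + 10×10 = 9780.

9780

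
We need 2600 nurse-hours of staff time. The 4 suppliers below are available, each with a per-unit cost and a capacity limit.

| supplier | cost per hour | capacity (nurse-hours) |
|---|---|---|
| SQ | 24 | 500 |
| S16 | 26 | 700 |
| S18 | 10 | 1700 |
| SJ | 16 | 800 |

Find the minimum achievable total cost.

32200

Fill from the cheapest supplier first.
S18 (10): use full 1700 ; 900 nurse-hours to go.
Take 800 from SJ at 16 ; need 100 more.
SQ at 24: take 100 of its 500 ; requirement met.
S16: unused.
Cost = 1700×10 + 800×16 + 100×24 = 32200.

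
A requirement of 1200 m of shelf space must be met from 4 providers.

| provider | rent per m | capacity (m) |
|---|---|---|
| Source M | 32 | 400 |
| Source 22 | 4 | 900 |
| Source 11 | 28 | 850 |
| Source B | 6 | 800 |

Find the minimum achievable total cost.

Cheapest first:
Take 900 from Source 22 at 4 → need 300 more.
Source B (6): take the remaining 300 → done.
Source 11, Source M: unused.
Cost = 900×4 + 300×6 = 5400.

5400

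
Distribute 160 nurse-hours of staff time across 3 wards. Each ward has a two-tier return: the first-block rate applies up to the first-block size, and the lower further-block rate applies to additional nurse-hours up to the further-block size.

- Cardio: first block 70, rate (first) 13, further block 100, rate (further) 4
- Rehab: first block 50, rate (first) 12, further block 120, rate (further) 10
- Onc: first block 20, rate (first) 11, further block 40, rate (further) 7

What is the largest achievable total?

Order all 6 blocks by rate: Cardio/tier1 13 > Rehab/tier1 12 > Onc/tier1 11 > Rehab/tier2 10 > Onc/tier2 7 > Cardio/tier2 4.
Cardio/tier1 (13): +70 → 90 left.
Rehab/tier1 (12): +50 → 40 left.
Fill Onc tier1 block (20 at 11) → 20 left.
20 remain; put them into Rehab tier2 at 10.
Total = 13×70 + 12×50 + 11×20 + 10×20 = 1930.

1930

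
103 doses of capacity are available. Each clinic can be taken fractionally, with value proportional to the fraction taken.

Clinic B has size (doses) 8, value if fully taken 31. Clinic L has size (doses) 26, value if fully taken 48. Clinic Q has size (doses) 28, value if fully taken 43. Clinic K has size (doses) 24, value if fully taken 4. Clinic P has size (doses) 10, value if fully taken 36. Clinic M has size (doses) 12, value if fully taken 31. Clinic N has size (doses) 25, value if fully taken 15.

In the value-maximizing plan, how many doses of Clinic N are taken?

19

Sort by value density: Clinic B 31/8≈3.88, Clinic P 36/10≈3.6, Clinic M 31/12≈2.58, Clinic L 48/26≈1.85, Clinic Q 43/28≈1.54, Clinic N 15/25≈0.6, Clinic K 4/24≈0.167.
Clinic B: take in full, 8 doses for value 31 → 95 left.
Clinic P: take in full, 10 doses for value 36 → 85 left.
Clinic M: take in full, 12 doses for value 31 → 73 left.
Take all of Clinic L (26 doses, value 48) → 47 doses left.
Take all of Clinic Q (28 doses, value 43) → 19 doses left.
Only 19 doses remain; take 19/25 of Clinic N for value 15×19/25 = 11.4.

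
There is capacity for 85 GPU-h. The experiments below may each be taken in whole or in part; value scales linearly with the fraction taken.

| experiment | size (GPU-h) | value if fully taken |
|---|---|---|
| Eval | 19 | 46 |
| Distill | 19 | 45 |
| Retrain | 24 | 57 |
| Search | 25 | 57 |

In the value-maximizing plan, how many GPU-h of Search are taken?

23

Best value per unit of size first: Eval 46/19≈2.42, Retrain 57/24≈2.38, Distill 45/19≈2.37, Search 57/25≈2.28.
All 19 GPU-h of Eval fit (value 46) ; 66 remain.
Retrain: take in full, 24 GPU-h for value 57 ; 42 left.
Take all of Distill (19 GPU-h, value 45) ; 23 GPU-h left.
23 GPU-h left: a 23/25 share of Search gives 57×23/25 = 52.44.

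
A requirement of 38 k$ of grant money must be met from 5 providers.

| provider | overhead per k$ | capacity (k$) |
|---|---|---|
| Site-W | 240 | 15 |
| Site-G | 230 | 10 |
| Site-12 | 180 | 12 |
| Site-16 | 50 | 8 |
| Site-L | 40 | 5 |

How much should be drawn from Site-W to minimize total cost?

3

Use providers in increasing cost order.
Site-L at 40: take all 5 k$ ; 33 still needed.
Site-16 (50): use full 8 ; 25 k$ to go.
Site-12 at 180: take all 12 k$ ; 13 still needed.
Site-G (230): use full 10 ; 3 k$ to go.
Site-W at 240: take 3 of its 15 ; requirement met.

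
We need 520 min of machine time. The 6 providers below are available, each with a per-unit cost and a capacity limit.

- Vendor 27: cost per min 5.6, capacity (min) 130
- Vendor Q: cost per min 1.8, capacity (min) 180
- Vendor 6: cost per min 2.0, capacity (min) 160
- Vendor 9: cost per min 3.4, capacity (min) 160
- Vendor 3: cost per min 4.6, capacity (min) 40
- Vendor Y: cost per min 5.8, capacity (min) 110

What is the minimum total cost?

Use providers in increasing cost order.
Take 180 from Vendor Q at 1.8 — need 340 more.
Vendor 6 (2.0): use full 160 — 180 min to go.
Vendor 9 at 3.4: take all 160 min — 20 still needed.
Vendor 3 (4.6): take the remaining 20 — done.
Vendor 27, Vendor Y: unused.
Cost = 180×1.8 + 160×2.0 + 160×3.4 + 20×4.6 = 1280.

1280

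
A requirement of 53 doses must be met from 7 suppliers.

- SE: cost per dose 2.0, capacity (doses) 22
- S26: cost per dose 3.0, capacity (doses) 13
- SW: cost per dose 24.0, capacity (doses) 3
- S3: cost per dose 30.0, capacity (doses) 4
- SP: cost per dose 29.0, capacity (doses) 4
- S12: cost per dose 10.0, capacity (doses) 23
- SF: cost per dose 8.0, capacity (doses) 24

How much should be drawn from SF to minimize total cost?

18

Use suppliers in increasing cost order.
Take 22 from SE at 2.0 ; need 31 more.
S26 (3.0): use full 13 ; 18 doses to go.
SF at 8.0: take 18 of its 24 ; requirement met.
S12, SW, SP, S3: unused.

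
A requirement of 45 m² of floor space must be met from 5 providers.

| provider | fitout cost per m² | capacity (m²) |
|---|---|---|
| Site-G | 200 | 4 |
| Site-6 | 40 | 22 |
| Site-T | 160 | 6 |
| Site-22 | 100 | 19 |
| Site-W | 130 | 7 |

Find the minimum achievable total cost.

3300

Fill from the cheapest provider first.
Take 22 from Site-6 at 40 ; need 23 more.
Take 19 from Site-22 at 100 ; need 4 more.
Take 4 from Site-W at 130 to finish.
Site-T, Site-G: unused.
Cost = 22×40 + 19×100 + 4×130 = 3300.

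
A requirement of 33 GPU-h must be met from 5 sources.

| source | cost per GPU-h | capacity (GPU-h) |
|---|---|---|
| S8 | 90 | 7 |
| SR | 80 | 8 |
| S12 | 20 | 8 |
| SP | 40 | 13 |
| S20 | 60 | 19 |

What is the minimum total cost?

Cheapest first:
Take 8 from S12 at 20 — need 25 more.
Take 13 from SP at 40 — need 12 more.
S20 at 60: take 12 of its 19 — requirement met.
SR, S8: unused.
Cost = 8×20 + 13×40 + 12×60 = 1400.

1400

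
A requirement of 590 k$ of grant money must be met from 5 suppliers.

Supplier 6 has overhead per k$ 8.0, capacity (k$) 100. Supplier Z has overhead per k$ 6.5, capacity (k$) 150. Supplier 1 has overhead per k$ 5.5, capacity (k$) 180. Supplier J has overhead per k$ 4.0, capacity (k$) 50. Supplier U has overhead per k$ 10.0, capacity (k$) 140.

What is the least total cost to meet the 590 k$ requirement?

4065

Use suppliers in increasing cost order.
Supplier J (4.0): use full 50 → 540 k$ to go.
Take 180 from Supplier 1 at 5.5 → need 360 more.
Supplier Z (6.5): use full 150 → 210 k$ to go.
Take 100 from Supplier 6 at 8.0 → need 110 more.
Take 110 from Supplier U at 10.0 to finish.
Cost = 50×4.0 + 180×5.5 + 150×6.5 + 100×8.0 + 110×10.0 = 4065.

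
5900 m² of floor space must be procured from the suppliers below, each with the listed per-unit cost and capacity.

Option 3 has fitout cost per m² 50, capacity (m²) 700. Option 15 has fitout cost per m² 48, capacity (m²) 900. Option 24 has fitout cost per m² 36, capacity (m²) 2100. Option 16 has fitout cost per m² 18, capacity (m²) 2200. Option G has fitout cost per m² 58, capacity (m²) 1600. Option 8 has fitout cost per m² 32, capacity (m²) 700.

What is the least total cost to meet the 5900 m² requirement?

Fill from the cheapest supplier first.
Option 16 at 18: take all 2200 m² → 3700 still needed.
Take 700 from Option 8 at 32 → need 3000 more.
Take 2100 from Option 24 at 36 → need 900 more.
Option 15 (48): use full 900 → 0 m² to go.
Option 3, Option G: unused.
Cost = 2200×18 + 700×32 + 2100×36 + 900×48 = 180800.

180800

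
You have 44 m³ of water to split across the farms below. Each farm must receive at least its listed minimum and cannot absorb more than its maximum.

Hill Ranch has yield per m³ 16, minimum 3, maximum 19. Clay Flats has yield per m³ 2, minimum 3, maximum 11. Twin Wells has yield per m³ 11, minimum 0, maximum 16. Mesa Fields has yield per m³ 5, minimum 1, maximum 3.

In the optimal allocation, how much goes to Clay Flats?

Meeting every minimum uses 3+3+0+1 = 7 m³, leaving 37.
Highest yield per m³ first: Hill Ranch 16 > Twin Wells 11 > Mesa Fields 5 > Clay Flats 2.
Hill Ranch takes 16 more to reach its cap of 19 → 21 left.
Twin Wells: +16 to 16 (cap) → 5 left.
Give Mesa Fields 2 more to hit its cap of 3 → 3 left.
Clay Flats: +3 (room for 8) → 6. Pool exhausted.

6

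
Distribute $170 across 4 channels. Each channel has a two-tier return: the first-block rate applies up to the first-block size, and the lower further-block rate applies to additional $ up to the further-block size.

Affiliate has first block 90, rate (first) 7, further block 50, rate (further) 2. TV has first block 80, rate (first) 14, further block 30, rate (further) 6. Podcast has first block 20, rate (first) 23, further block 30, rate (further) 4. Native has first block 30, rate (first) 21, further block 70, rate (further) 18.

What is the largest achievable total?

3050

Order all 8 blocks by rate: Podcast/first 23 > Native/first 21 > Native/second 18 > TV/first 14 > Affiliate/first 7 > TV/second 6 > Podcast/second 4 > Affiliate/second 2.
Fill Podcast first block (20 at 23) ; 150 left.
Native first at 21: fill all 30 ; 120 left.
Fill Native second block (70 at 18) ; 50 left.
TV/first: +50 of 80 at 14; pool empty.
Total = 23×20 + 21×30 + 18×70 + 14×50 = 3050.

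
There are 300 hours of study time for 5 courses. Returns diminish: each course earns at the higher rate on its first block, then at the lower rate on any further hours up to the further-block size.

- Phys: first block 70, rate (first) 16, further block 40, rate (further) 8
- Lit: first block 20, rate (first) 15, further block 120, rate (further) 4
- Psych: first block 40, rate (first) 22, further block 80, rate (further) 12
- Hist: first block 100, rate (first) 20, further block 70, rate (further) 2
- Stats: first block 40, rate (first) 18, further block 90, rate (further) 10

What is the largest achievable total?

5380

Rank every tier by rate: Psych/first 22 > Hist/first 20 > Stats/first 18 > Phys/first 16 > Lit/first 15 > Psych/second 12 > Stats/second 10 > Phys/second 8 > Lit/second 4 > Hist/second 2.
Fill Psych first block (40 at 22) ; 260 left.
Hist first at 20: fill all 100 ; 160 left.
Stats/first (18): +40 ; 120 left.
Phys first at 16: fill all 70 ; 50 left.
Fill Lit first block (20 at 15) ; 30 left.
30 remain; put them into Psych second at 12.
Total = 22×40 + 20×100 + 18×40 + 16×70 + 15×20 + 12×30 = 5380.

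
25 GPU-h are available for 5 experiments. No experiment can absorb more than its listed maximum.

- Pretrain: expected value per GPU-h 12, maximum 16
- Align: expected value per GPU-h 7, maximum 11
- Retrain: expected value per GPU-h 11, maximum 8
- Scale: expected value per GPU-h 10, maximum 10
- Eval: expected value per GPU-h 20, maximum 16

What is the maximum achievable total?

428

Rank by expected value per GPU-h: Eval 20 > Pretrain 12 > Retrain 11 > Scale 10 > Align 7.
Eval takes 16 to reach its cap of 16 → 9 left.
Only 9 left; Pretrain takes them to reach 9.
Total = 12×9 + 20×16 = 428.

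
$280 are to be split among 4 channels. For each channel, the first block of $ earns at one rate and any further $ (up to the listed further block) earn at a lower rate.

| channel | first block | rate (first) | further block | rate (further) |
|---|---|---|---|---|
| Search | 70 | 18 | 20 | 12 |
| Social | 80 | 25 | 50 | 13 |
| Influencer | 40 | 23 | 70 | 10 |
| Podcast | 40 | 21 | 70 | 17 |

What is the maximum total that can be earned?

5870

Order all 8 blocks by rate: Social/first 25 > Influencer/first 23 > Podcast/first 21 > Search/first 18 > Podcast/second 17 > Social/second 13 > Search/second 12 > Influencer/second 10.
Social/first (25): +80 → 200 left.
Influencer/first (23): +40 → 160 left.
Podcast/first (21): +40 → 120 left.
Fill Search first block (70 at 18) → 50 left.
Podcast second at 17: only 50 left, fill 50.
Total = 25×80 + 23×40 + 21×40 + 18×70 + 17×50 = 5870.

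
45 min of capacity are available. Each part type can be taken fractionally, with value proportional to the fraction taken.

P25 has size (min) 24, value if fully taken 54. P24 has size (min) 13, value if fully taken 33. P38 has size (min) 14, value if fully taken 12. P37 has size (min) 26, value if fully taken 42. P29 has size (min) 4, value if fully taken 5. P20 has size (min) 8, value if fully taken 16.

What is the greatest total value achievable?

Sort by value density: P24 33/13≈2.54, P25 54/24≈2.25, P20 16/8≈2, P37 42/26≈1.62, P29 5/4≈1.25, P38 12/14≈0.857.
P24: take in full, 13 min for value 33 → 32 left.
Take all of P25 (24 min, value 54) → 8 min left.
Take all of P20 (8 min, value 16) → 0 min left.
Total value = 103.

103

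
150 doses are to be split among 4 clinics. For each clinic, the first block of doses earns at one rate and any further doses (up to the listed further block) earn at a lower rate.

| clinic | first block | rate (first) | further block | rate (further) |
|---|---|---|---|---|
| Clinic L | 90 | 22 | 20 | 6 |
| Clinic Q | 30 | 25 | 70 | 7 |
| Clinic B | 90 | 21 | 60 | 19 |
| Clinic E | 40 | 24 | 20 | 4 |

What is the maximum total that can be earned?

3470

Order all 8 blocks by rate: Clinic Q/T1 25 > Clinic E/T1 24 > Clinic L/T1 22 > Clinic B/T1 21 > Clinic B/T2 19 > Clinic Q/T2 7 > Clinic L/T2 6 > Clinic E/T2 4.
Fill Clinic Q T1 block (30 at 25) → 120 left.
Clinic E/T1 (24): +40 → 80 left.
80 remain; put them into Clinic L T1 at 22.
Total = 25×30 + 24×40 + 22×80 = 3470.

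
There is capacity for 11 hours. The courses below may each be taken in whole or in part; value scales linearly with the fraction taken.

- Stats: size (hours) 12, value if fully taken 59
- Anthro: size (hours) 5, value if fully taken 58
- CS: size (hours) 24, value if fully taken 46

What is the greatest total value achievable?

87.5

Sort by value density: Anthro 58/5≈11.6, Stats 59/12≈4.92, CS 46/24≈1.92.
All 5 hours of Anthro fit (value 58) ; 6 remain.
6 hours left: a 6/12 share of Stats gives 59×6/12 = 29.5.
Total value = 87.5.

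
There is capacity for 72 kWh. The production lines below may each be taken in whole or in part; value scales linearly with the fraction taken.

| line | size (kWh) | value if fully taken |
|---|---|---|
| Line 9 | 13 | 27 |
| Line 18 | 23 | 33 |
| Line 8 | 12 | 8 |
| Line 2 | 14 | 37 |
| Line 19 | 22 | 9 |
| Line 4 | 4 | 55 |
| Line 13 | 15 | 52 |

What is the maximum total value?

206

Rank by value-to-size ratio: Line 4 55/4≈13.8, Line 13 52/15≈3.47, Line 2 37/14≈2.64, Line 9 27/13≈2.08, Line 18 33/23≈1.43, Line 8 8/12≈0.667, Line 19 9/22≈0.409.
Take all of Line 4 (4 kWh, value 55) ; 68 kWh left.
Line 13: take in full, 15 kWh for value 52 ; 53 left.
Line 2: take in full, 14 kWh for value 37 ; 39 left.
All 13 kWh of Line 9 fit (value 27) ; 26 remain.
Line 18: take in full, 23 kWh for value 33 ; 3 left.
Only 3 kWh remain; take 3/12 of Line 8 for value 8×3/12 = 2.
Total value = 206.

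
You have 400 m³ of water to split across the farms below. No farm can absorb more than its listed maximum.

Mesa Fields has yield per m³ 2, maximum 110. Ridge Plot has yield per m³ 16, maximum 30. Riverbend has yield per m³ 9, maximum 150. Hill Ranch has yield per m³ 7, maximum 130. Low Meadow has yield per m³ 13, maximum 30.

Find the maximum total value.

3250

Rank by yield per m³: Ridge Plot 16 > Low Meadow 13 > Riverbend 9 > Hill Ranch 7 > Mesa Fields 2.
Give Ridge Plot 30 to hit its cap of 30 → 370 left.
Low Meadow takes 30 to reach its cap of 30 → 340 left.
Riverbend takes 150 to reach its cap of 150 → 190 left.
Hill Ranch: +130 to 130 (cap) → 60 left.
Mesa Fields has room for 110 but only 60 remain, so it gets 60.
Total = 2×60 + 16×30 + 9×150 + 7×130 + 13×30 = 3250.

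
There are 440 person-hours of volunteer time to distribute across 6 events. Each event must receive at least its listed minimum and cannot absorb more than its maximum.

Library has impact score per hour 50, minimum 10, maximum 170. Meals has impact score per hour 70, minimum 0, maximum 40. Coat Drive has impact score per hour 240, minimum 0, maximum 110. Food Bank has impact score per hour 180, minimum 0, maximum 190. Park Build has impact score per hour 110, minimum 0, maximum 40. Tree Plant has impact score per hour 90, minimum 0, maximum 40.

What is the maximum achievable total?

72400

Meeting every minimum uses 10+0+0+0+0+0 = 10 person-hours, leaving 430.
Order the events by impact score per hour: Coat Drive 240 > Food Bank 180 > Park Build 110 > Tree Plant 90 > Meals 70 > Library 50.
Coat Drive takes 110 more to reach its cap of 110 → 320 left.
Give Food Bank 190 more to hit its cap of 190 → 130 left.
Park Build takes 40 more to reach its cap of 40 → 90 left.
Tree Plant: +40 to 40 (cap) → 50 left.
Meals takes 40 more to reach its cap of 40 → 10 left.
Only 10 left; Library takes them to reach 20.
Total = 50×20 + 70×40 + 240×110 + 180×190 + 110×40 + 90×40 = 72400.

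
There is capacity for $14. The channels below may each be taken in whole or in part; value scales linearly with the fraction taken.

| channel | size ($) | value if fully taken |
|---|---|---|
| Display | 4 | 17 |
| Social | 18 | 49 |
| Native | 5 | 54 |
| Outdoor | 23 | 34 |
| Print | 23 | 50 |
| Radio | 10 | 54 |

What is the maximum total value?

102.6

Sort by value density: Native 54/5≈10.8, Radio 54/10≈5.4, Display 17/4≈4.25, Social 49/18≈2.72, Print 50/23≈2.17, Outdoor 34/23≈1.48.
All 5 $ of Native fit (value 54) ; 9 remain.
Only 9 $ remain; take 9/10 of Radio for value 54×9/10 = 48.6.
Total value = 102.6.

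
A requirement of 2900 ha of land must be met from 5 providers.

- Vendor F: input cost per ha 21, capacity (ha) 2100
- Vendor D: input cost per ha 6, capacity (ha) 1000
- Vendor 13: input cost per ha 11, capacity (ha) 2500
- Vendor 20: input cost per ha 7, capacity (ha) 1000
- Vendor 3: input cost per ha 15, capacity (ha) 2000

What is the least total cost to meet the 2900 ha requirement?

22900

Fill from the cheapest provider first.
Vendor D (6): use full 1000 — 1900 ha to go.
Vendor 20 at 7: take all 1000 ha — 900 still needed.
Vendor 13 at 11: take 900 of its 2500 — requirement met.
Vendor 3, Vendor F: unused.
Cost = 1000×6 + 1000×7 + 900×11 = 22900.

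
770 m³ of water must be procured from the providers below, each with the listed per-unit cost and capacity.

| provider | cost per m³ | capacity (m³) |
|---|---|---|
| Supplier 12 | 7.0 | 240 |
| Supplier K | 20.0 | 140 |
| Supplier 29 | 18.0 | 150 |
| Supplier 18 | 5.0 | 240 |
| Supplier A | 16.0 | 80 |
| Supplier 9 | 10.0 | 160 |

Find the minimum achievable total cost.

Fill from the cheapest provider first.
Supplier 18 at 5.0: take all 240 m³ ; 530 still needed.
Supplier 12 at 7.0: take all 240 m³ ; 290 still needed.
Take 160 from Supplier 9 at 10.0 ; need 130 more.
Supplier A at 16.0: take all 80 m³ ; 50 still needed.
Supplier 29 (18.0): take the remaining 50 ; done.
Supplier K: unused.
Cost = 240×5.0 + 240×7.0 + 160×10.0 + 80×16.0 + 50×18.0 = 6660.

6660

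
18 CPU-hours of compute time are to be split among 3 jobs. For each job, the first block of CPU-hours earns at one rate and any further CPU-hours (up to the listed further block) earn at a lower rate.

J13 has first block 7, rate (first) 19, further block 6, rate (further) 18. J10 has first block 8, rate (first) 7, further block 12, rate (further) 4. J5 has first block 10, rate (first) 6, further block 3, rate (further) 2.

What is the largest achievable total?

Rank every tier by rate: J13/T1 19 > J13/T2 18 > J10/T1 7 > J5/T1 6 > J10/T2 4 > J5/T2 2.
J13/T1 (19): +7 ; 11 left.
J13/T2 (18): +6 ; 5 left.
5 remain; put them into J10 T1 at 7.
Total = 19×7 + 18×6 + 7×5 = 276.

276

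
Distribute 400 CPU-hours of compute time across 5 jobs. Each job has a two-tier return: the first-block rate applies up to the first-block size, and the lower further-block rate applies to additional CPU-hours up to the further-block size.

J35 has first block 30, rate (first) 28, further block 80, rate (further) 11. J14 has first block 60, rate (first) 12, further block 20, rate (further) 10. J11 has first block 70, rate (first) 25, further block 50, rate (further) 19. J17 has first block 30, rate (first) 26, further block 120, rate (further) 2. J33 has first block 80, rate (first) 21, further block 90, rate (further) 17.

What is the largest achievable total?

8130

Rank every tier by rate: J35/tier1 28 > J17/tier1 26 > J11/tier1 25 > J33/tier1 21 > J11/tier2 19 > J33/tier2 17 > J14/tier1 12 > J35/tier2 11 > J14/tier2 10 > J17/tier2 2.
J35/tier1 (28): +30 → 370 left.
J17 tier1 at 26: fill all 30 → 340 left.
Fill J11 tier1 block (70 at 25) → 270 left.
J33 tier1 at 21: fill all 80 → 190 left.
Fill J11 tier2 block (50 at 19) → 140 left.
J33 tier2 at 17: fill all 90 → 50 left.
J14 tier1 at 12: only 50 left, fill 50.
Total = 28×30 + 26×30 + 25×70 + 21×80 + 19×50 + 17×90 + 12×50 = 8130.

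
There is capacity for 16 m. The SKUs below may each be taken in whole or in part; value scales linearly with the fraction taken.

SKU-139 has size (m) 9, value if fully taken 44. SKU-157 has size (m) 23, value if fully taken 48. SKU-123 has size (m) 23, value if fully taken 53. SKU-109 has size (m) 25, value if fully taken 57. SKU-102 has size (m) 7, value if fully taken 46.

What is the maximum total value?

90

Rank by value-to-size ratio: SKU-102 46/7≈6.57, SKU-139 44/9≈4.89, SKU-123 53/23≈2.3, SKU-109 57/25≈2.28, SKU-157 48/23≈2.09.
SKU-102: take in full, 7 m for value 46 — 9 left.
All 9 m of SKU-139 fit (value 44) — 0 remain.
Total value = 90.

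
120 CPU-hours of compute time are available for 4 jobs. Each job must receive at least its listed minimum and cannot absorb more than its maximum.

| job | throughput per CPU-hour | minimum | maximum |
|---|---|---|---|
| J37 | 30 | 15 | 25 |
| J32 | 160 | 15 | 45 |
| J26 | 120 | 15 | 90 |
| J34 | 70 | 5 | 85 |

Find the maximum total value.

14600

Meeting every minimum uses 15+15+15+5 = 50 CPU-hours, leaving 70.
Rank by throughput per CPU-hour: J32 160 > J26 120 > J34 70 > J37 30.
J32 takes 30 more to reach its cap of 45 ; 40 left.
Only 40 left; J26 takes them to reach 55.
Total = 30×15 + 160×45 + 120×55 + 70×5 = 14600.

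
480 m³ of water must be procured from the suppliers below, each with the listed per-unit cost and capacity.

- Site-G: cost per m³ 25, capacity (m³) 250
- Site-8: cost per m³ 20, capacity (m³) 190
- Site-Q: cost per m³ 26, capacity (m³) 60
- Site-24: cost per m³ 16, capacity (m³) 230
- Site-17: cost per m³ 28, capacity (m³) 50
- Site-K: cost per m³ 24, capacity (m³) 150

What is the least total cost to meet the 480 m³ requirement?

8920

Use suppliers in increasing cost order.
Take 230 from Site-24 at 16 ; need 250 more.
Take 190 from Site-8 at 20 ; need 60 more.
Take 60 from Site-K at 24 to finish.
Site-G, Site-Q, Site-17: unused.
Cost = 230×16 + 190×20 + 60×24 = 8920.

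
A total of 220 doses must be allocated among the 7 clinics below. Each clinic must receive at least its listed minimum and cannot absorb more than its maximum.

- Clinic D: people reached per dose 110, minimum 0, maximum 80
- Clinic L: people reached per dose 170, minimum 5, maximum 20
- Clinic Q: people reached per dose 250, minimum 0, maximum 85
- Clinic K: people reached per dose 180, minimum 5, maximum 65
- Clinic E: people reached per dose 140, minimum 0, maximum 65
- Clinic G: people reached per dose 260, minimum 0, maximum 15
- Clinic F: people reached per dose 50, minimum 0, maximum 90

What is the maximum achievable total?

Meeting every minimum uses 0+5+0+5+0+0+0 = 10 doses, leaving 210.
Highest people reached per dose first: Clinic G 260 > Clinic Q 250 > Clinic K 180 > Clinic L 170 > Clinic E 140 > Clinic D 110 > Clinic F 50.
Clinic G: +15 to 15 (cap) — 195 left.
Clinic Q takes 85 more to reach its cap of 85 — 110 left.
Give Clinic K 60 more to hit its cap of 65 — 50 left.
Clinic L: +15 to 20 (cap) — 35 left.
Only 35 left; Clinic E takes them to reach 35.
Total = 170×20 + 250×85 + 180×65 + 140×35 + 260×15 = 45150.

45150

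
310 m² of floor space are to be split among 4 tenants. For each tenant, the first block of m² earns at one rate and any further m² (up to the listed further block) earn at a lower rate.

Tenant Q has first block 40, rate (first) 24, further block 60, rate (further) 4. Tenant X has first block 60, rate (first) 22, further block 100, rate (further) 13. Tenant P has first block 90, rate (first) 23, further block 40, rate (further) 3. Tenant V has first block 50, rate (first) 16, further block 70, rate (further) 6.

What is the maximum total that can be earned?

6060

Rank every tier by rate: Tenant Q/tier1 24 > Tenant P/tier1 23 > Tenant X/tier1 22 > Tenant V/tier1 16 > Tenant X/tier2 13 > Tenant V/tier2 6 > Tenant Q/tier2 4 > Tenant P/tier2 3.
Tenant Q tier1 at 24: fill all 40 ; 270 left.
Tenant P/tier1 (23): +90 ; 180 left.
Fill Tenant X tier1 block (60 at 22) ; 120 left.
Fill Tenant V tier1 block (50 at 16) ; 70 left.
Tenant X/tier2: +70 of 100 at 13; pool empty.
Total = 24×40 + 23×90 + 22×60 + 16×50 + 13×70 = 6060.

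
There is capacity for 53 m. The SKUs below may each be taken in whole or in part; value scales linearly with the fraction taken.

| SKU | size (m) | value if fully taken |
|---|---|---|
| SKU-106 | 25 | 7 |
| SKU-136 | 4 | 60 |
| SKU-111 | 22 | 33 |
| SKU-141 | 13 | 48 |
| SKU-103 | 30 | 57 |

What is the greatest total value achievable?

Best value per unit of size first: SKU-136 60/4≈15, SKU-141 48/13≈3.69, SKU-103 57/30≈1.9, SKU-111 33/22≈1.5, SKU-106 7/25≈0.28.
Take all of SKU-136 (4 m, value 60) — 49 m left.
Take all of SKU-141 (13 m, value 48) — 36 m left.
Take all of SKU-103 (30 m, value 57) — 6 m left.
Only 6 m remain; take 6/22 of SKU-111 for value 33×6/22 = 9.
Total value = 174.

174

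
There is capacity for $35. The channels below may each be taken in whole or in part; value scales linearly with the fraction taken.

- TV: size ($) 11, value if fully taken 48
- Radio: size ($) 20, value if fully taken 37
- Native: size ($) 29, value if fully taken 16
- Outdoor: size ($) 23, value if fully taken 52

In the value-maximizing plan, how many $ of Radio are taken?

1

Rank by value-to-size ratio: TV 48/11≈4.36, Outdoor 52/23≈2.26, Radio 37/20≈1.85, Native 16/29≈0.552.
Take all of TV (11 $, value 48) — 24 $ left.
Outdoor: take in full, 23 $ for value 52 — 1 left.
1 $ left: a 1/20 share of Radio gives 37×1/20 = 1.85.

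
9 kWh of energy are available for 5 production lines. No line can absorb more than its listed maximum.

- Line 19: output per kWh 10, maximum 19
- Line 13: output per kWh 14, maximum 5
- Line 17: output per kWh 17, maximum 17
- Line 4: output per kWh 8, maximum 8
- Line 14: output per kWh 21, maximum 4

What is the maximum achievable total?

169

Rank by output per kWh: Line 14 21 > Line 17 17 > Line 13 14 > Line 19 10 > Line 4 8.
Line 14: +4 to 4 (cap) — 5 left.
Line 17: +5 (room for 17) → 5. Pool exhausted.
Total = 17×5 + 21×4 = 169.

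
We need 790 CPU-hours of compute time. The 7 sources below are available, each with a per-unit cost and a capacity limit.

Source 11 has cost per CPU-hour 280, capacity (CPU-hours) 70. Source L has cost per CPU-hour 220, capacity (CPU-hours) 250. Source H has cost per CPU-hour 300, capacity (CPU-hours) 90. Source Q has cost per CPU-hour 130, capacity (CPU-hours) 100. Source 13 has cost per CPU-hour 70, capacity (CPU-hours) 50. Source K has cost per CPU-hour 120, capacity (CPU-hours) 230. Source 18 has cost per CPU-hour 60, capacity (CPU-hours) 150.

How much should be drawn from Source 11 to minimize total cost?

10

Fill from the cheapest source first.
Source 18 (60): use full 150 — 640 CPU-hours to go.
Source 13 (70): use full 50 — 590 CPU-hours to go.
Take 230 from Source K at 120 — need 360 more.
Source Q at 130: take all 100 CPU-hours — 260 still needed.
Take 250 from Source L at 220 — need 10 more.
Take 10 from Source 11 at 280 to finish.
Source H: unused.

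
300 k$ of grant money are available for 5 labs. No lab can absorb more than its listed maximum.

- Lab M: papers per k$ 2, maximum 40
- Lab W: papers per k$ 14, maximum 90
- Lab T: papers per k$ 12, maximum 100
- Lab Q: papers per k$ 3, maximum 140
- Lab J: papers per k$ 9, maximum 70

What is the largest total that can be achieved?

3210

Order the labs by papers per k$: Lab W 14 > Lab T 12 > Lab J 9 > Lab Q 3 > Lab M 2.
Lab W: +90 to 90 (cap) ; 210 left.
Lab T takes 100 to reach its cap of 100 ; 110 left.
Lab J takes 70 to reach its cap of 70 ; 40 left.
Only 40 left; Lab Q takes them to reach 40.
Total = 14×90 + 12×100 + 3×40 + 9×70 = 3210.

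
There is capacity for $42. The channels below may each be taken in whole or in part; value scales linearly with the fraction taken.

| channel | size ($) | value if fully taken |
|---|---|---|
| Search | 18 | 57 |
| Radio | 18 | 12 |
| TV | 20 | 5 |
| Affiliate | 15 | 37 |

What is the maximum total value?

Best value per unit of size first: Search 57/18≈3.17, Affiliate 37/15≈2.47, Radio 12/18≈0.667, TV 5/20≈0.25.
Take all of Search (18 $, value 57) ; 24 $ left.
Take all of Affiliate (15 $, value 37) ; 9 $ left.
9 $ left: a 9/18 share of Radio gives 12×9/18 = 6.
Total value = 100.

100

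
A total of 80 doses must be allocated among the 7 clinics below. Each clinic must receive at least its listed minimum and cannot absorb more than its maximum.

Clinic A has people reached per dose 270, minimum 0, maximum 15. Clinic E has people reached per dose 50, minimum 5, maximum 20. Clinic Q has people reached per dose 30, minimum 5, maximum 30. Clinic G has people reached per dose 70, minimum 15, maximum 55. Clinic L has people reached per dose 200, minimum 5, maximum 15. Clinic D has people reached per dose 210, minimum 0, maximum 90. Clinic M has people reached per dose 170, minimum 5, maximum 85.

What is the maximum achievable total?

13650

Meeting every minimum uses 0+5+5+15+5+0+5 = 35 doses, leaving 45.
Highest people reached per dose first: Clinic A 270 > Clinic D 210 > Clinic L 200 > Clinic M 170 > Clinic G 70 > Clinic E 50 > Clinic Q 30.
Clinic A: +15 to 15 (cap) → 30 left.
Clinic D has room for 90 more but only 30 remain, so it gets 30.
Total = 270×15 + 50×5 + 30×5 + 70×15 + 200×5 + 210×30 + 170×5 = 13650.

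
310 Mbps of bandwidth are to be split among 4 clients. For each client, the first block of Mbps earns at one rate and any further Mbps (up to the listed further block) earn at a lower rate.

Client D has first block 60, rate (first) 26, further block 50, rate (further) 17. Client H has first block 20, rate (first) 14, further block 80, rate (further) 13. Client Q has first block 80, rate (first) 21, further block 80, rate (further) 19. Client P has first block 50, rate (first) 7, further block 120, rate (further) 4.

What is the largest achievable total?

Rank every tier by rate: Client D/tier1 26 > Client Q/tier1 21 > Client Q/tier2 19 > Client D/tier2 17 > Client H/tier1 14 > Client H/tier2 13 > Client P/tier1 7 > Client P/tier2 4.
Fill Client D tier1 block (60 at 26) — 250 left.
Client Q/tier1 (21): +80 — 170 left.
Client Q tier2 at 19: fill all 80 — 90 left.
Client D/tier2 (17): +50 — 40 left.
Client H/tier1 (14): +20 — 20 left.
Client H tier2 at 13: only 20 left, fill 20.
Total = 26×60 + 21×80 + 19×80 + 17×50 + 14×20 + 13×20 = 6150.

6150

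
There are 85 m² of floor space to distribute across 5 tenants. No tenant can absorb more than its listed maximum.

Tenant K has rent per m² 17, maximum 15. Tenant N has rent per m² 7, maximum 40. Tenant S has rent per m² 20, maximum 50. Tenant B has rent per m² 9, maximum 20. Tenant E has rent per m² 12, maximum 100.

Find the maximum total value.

1495

Order the tenants by rent per m²: Tenant S 20 > Tenant K 17 > Tenant E 12 > Tenant B 9 > Tenant N 7.
Tenant S: +50 to 50 (cap) — 35 left.
Give Tenant K 15 to hit its cap of 15 — 20 left.
Tenant E has room for 100 but only 20 remain, so it gets 20.
Total = 17×15 + 20×50 + 12×20 = 1495.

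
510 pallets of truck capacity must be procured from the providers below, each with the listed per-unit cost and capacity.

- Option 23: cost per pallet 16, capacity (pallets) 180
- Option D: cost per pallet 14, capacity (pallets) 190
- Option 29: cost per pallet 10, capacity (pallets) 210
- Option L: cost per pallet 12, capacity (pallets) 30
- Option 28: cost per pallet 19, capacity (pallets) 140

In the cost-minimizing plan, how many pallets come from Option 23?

80

Fill from the cheapest provider first.
Option 29 at 10: take all 210 pallets → 300 still needed.
Take 30 from Option L at 12 → need 270 more.
Option D (14): use full 190 → 80 pallets to go.
Option 23 (16): take the remaining 80 → done.
Option 28: unused.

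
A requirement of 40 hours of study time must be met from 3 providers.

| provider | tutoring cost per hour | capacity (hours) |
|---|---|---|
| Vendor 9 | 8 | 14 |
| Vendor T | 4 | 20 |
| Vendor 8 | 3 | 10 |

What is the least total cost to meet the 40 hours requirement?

190

Use providers in increasing cost order.
Vendor 8 (3): use full 10 — 30 hours to go.
Take 20 from Vendor T at 4 — need 10 more.
Take 10 from Vendor 9 at 8 to finish.
Cost = 10×3 + 20×4 + 10×8 = 190.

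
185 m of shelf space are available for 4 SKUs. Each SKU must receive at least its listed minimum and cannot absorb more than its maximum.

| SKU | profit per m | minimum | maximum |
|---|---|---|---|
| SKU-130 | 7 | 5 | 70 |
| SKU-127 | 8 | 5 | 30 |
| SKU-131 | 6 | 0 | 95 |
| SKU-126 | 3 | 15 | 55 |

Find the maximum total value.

1195

Meeting every minimum uses 5+5+0+15 = 25 m, leaving 160.
Rank by profit per m: SKU-127 8 > SKU-130 7 > SKU-131 6 > SKU-126 3.
SKU-127 takes 25 more to reach its cap of 30 → 135 left.
SKU-130: +65 to 70 (cap) → 70 left.
SKU-131: +70 (room for 95) → 70. Pool exhausted.
Total = 7×70 + 8×30 + 6×70 + 3×15 = 1195.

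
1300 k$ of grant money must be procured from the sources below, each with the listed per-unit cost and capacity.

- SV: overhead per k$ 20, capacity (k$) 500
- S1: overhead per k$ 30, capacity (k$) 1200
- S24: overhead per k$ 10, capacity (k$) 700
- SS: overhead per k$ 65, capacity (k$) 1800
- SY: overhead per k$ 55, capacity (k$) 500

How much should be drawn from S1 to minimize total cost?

100

Fill from the cheapest source first.
S24 (10): use full 700 — 600 k$ to go.
Take 500 from SV at 20 — need 100 more.
S1 at 30: take 100 of its 1200 — requirement met.
SY, SS: unused.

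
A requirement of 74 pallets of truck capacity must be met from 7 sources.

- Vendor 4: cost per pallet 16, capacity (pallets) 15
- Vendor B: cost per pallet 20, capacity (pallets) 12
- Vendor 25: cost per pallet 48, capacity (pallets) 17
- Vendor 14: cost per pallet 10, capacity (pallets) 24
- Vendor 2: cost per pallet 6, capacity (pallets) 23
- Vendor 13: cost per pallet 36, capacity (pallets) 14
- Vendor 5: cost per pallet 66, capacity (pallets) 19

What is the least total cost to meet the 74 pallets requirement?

858

Use sources in increasing cost order.
Vendor 2 at 6: take all 23 pallets → 51 still needed.
Vendor 14 at 10: take all 24 pallets → 27 still needed.
Vendor 4 at 16: take all 15 pallets → 12 still needed.
Take 12 from Vendor B at 20 → need 0 more.
Vendor 13, Vendor 25, Vendor 5: unused.
Cost = 23×6 + 24×10 + 15×16 + 12×20 = 858.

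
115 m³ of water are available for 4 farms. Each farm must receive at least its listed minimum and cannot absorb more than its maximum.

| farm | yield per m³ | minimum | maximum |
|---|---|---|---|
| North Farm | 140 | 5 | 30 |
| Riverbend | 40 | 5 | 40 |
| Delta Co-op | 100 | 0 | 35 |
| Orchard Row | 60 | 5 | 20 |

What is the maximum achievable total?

10100

Meeting every minimum uses 5+5+0+5 = 15 m³, leaving 100.
Highest yield per m³ first: North Farm 140 > Delta Co-op 100 > Orchard Row 60 > Riverbend 40.
North Farm: +25 to 30 (cap) ; 75 left.
Delta Co-op takes 35 more to reach its cap of 35 ; 40 left.
Orchard Row: +15 to 20 (cap) ; 25 left.
Riverbend has room for 35 more but only 25 remain, so it gets 30.
Total = 140×30 + 40×30 + 100×35 + 60×20 = 10100.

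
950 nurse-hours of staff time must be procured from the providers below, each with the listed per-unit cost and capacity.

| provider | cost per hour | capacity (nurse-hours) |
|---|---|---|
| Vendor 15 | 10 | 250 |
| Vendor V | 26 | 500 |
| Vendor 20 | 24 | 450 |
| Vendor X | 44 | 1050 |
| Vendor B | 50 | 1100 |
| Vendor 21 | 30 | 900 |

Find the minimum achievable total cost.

Fill from the cheapest provider first.
Take 250 from Vendor 15 at 10 ; need 700 more.
Vendor 20 (24): use full 450 ; 250 nurse-hours to go.
Vendor V at 26: take 250 of its 500 ; requirement met.
Vendor 21, Vendor X, Vendor B: unused.
Cost = 250×10 + 450×24 + 250×26 = 19800.

19800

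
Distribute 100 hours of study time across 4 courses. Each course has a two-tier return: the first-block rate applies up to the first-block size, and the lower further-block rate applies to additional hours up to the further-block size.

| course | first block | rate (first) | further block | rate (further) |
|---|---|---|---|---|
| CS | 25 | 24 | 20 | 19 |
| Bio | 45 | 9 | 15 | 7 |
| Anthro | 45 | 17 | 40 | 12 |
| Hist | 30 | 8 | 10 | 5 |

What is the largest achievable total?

1865

Treat each block as its own option and order by rate: CS/first 24 > CS/second 19 > Anthro/first 17 > Anthro/second 12 > Bio/first 9 > Hist/first 8 > Bio/second 7 > Hist/second 5.
CS/first (24): +25 ; 75 left.
Fill CS second block (20 at 19) ; 55 left.
Fill Anthro first block (45 at 17) ; 10 left.
10 remain; put them into Anthro second at 12.
Total = 24×25 + 19×20 + 17×45 + 12×10 = 1865.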